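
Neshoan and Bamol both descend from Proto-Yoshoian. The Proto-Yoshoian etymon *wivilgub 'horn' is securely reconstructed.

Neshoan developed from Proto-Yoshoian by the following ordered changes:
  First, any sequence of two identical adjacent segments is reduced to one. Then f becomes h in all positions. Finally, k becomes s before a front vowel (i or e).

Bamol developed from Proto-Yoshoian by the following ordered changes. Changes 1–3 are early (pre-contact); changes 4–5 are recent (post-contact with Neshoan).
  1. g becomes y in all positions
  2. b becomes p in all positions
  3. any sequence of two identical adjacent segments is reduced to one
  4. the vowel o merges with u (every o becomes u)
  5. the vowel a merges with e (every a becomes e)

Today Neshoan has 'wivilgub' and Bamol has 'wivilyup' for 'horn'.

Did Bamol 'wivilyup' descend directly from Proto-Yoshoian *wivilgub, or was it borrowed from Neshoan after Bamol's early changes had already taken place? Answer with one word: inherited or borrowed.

If inherited, *wivilgub would pass through all of Bamol's changes:
Bamol: *wivilgub > wivilyub > wivilyup  (by unconditioned shift, unconditioned shift)
If borrowed from Neshoan 'wivilgub' after the early changes, it would undergo only the recent ones:
  rule 4 (vowel merger): no change (wivilgub)
  rule 5 (vowel merger): no change (wivilgub)
  ⇒ as a loan: wivilgub
Bamol 'wivilyup' matches the inherited outcome exactly, so it is an inherited cognate, not a loan.

inherited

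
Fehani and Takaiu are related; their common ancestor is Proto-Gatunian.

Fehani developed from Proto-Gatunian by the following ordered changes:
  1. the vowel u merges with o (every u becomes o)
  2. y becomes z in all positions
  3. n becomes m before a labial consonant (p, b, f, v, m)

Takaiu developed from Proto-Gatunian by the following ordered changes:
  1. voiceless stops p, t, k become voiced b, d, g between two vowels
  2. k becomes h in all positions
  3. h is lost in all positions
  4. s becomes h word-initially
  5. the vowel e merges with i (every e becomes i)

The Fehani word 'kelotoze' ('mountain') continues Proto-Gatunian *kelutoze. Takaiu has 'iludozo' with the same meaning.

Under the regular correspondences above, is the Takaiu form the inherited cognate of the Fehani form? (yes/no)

no

Derive the expected Takaiu reflex of *kelutoze:
Takaiu: start from *kelutoze.
  rule 1 (intervocalic voicing): kelutoze → keludoze
  rule 2 (unconditioned shift): keludoze → heludoze
  rule 3 (h-loss): heludoze → eludoze
  rule 4: no change — eludoze
  rule 5 (vowel merger): eludoze → iludozi
  ⇒ Takaiu iludozi
The regular Takaiu reflex would be 'iludozi', but the attested form is 'iludozo'. The correspondence is irregular, so they are not cognates (the Takaiu form has a different source).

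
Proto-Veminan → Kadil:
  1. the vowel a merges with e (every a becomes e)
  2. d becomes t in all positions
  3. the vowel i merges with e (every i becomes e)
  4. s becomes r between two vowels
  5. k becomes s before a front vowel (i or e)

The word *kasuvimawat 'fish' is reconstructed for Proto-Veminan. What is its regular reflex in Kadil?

seruvemewet

Kadil: *kasuvimawat > kesuvimewet > kesuvemewet > keruvemewet > seruvemewet  (by vowel merger, vowel merger, rhotacism, palatalisation)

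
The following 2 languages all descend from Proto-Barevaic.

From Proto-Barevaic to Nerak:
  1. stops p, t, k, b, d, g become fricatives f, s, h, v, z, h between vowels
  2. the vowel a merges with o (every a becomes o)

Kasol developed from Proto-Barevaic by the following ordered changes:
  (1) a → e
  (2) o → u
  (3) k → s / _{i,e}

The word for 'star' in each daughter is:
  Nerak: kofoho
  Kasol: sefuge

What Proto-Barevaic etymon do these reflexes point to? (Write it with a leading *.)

Position 1: Nerak has k, Kasol has s. Nerak preserves k here (none of its changes turn any other segment into k), so the proto-segment is *k.
Position 2: Nerak has o, Kasol has e. Taking the neighbouring segments as reconstructed: Nerak o could go back to *a or *o; Kasol e could go back to *a or *e — the one source consistent with every daughter is *a.
Continuing position by position gives *kafoga; check it forward:
Nerak: *kafoga > kafoha > kofoho  (by intervocalic lenition, vowel merger)
Kasol: *kafoga
  kafoga → kefoge   [vowel merger]
  kefoge → kefuge   [vowel merger]
  kefuge → sefuge   [palatalisation]
  giving Kasol sefuge.
*kafoga is the unique common source.

*kafoga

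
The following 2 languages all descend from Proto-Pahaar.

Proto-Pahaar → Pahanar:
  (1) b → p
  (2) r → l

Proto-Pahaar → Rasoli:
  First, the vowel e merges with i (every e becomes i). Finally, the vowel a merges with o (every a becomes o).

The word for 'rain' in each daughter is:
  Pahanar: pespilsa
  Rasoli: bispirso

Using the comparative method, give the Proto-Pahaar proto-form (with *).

Position 1: Pahanar has p, Rasoli has b. Rasoli preserves b here (none of its changes turn any other segment into b), so the proto-segment is *b.
Position 8: Pahanar has a, Rasoli has o. Pahanar preserves a here (none of its changes turn any other segment into a), so the proto-segment is *a.
Continuing position by position gives *bespirsa; check it forward:
Pahanar: *bespirsa
  bespirsa → pespirsa   [unconditioned shift]
  pespirsa → pespilsa   [unconditioned shift]
  giving Pahanar pespilsa.
Rasoli: start from *bespirsa.
  rule 1 (vowel merger): bespirsa → bispirsa
  rule 2 (vowel merger): bispirsa → bispirso
  ⇒ Rasoli bispirso
No other proto-form is consistent with every reflex, so the reconstruction is *bespirsa.

*bespirsa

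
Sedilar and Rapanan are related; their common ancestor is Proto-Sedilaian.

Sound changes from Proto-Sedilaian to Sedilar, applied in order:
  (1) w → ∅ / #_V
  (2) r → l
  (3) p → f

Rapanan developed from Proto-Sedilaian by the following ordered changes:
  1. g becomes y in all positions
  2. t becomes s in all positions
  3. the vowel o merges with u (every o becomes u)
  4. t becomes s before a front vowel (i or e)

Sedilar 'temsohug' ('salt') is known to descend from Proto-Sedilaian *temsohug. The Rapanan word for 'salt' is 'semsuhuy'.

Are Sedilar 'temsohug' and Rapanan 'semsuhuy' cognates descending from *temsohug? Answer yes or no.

Derive the expected Rapanan reflex of *temsohug:
Rapanan: start from *temsohug.
  rule 1 (unconditioned shift): temsohug → temsohuy
  rule 2 (unconditioned shift): temsohuy → semsohuy
  rule 3 (vowel merger): semsohuy → semsuhuy
  rule 4: no change — semsuhuy
  ⇒ Rapanan semsuhuy
Rapanan 'semsuhuy' matches the regular reflex exactly, so the pair is cognate.

yes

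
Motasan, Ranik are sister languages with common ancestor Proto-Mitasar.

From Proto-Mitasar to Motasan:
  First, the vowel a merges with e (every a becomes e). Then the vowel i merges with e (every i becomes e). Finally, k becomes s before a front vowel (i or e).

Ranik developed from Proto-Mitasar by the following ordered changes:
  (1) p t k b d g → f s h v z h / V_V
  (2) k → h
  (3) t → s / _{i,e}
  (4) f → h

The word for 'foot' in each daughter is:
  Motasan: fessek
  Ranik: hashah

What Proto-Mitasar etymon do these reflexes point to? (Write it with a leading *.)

*faskak

Position 2: Motasan has e, Ranik has a. Ranik preserves a here (none of its changes turn any other segment into a), so the proto-segment is *a.
Position 4: Motasan has s, Ranik has h. Taking the neighbouring segments as reconstructed: Motasan s could go back to *k or *s; Ranik h could go back to *k or *f or *h — the one source consistent with every daughter is *k.
Continuing position by position gives *faskak; check it forward:
Motasan: *faskak > feskek > fessek  (by vowel merger, palatalisation)
Ranik: start from *faskak.
  rule 1: no change — faskak
  rule 2 (unconditioned shift): faskak → fashah
  rule 3: no change — fashah
  rule 4 (unconditioned shift): fashah → hashah
  ⇒ Ranik hashah
Only *faskak yields all of Motasan fessek, Ranik hashah.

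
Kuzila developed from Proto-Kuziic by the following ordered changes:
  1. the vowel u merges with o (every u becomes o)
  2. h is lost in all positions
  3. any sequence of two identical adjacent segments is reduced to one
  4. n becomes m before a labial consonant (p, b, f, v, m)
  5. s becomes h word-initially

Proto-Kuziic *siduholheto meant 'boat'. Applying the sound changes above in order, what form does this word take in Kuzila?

Kuzila: *siduholheto > sidoholheto > sidooleto > sidoleto > hidoleto  (by vowel merger, h-loss, degemination, debuccalisation)

hidoleto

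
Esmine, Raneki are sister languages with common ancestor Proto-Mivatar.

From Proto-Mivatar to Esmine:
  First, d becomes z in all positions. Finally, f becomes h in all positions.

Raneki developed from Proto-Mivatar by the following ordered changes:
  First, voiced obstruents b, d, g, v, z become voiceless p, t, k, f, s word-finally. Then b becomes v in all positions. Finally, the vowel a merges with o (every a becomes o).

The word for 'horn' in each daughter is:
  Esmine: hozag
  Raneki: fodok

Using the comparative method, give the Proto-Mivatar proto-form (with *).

*fodag

Position 4: Esmine has a, Raneki has o. Esmine preserves a here (none of its changes turn any other segment into a), so the proto-segment is *a.
Position 5: Esmine has g, Raneki has k. Esmine preserves g here (none of its changes turn any other segment into g), so the proto-segment is *g.
Position 3: Esmine has z, Raneki has d. Raneki preserves d here (none of its changes turn any other segment into d), so the proto-segment is *d.
This points to *fodag. Verify forward in each daughter:
Esmine: start from *fodag.
  rule 1 (unconditioned shift): fodag → fozag
  rule 2 (unconditioned shift): fozag → hozag
  ⇒ Esmine hozag
Raneki: *fodag
  fodag → fodak   [final devoicing]
  fodak (rule 2 does not apply)
  fodak → fodok   [vowel merger]
  giving Raneki fodok.
*fodag is the unique common source.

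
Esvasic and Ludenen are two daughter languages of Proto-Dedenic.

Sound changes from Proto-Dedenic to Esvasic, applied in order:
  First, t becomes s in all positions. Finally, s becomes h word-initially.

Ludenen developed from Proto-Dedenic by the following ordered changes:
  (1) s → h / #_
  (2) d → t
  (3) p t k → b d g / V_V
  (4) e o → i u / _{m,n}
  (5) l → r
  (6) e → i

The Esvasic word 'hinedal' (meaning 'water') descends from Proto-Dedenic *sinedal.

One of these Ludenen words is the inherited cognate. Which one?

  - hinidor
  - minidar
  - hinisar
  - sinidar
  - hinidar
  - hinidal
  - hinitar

hinidar

Ludenen: start from *sinedal.
  rule 1 (debuccalisation): sinedal → hinedal
  rule 2 (unconditioned shift): hinedal → hinetal
  rule 3 (intervocalic voicing): hinetal → hinedal
  rule 4: no change — hinedal
  rule 5 (unconditioned shift): hinedal → hinedar
  rule 6 (vowel merger): hinedar → hinidar
  ⇒ Ludenen hinidar
Among the options, 'hinidar' alone shows every Ludenen change applied in order.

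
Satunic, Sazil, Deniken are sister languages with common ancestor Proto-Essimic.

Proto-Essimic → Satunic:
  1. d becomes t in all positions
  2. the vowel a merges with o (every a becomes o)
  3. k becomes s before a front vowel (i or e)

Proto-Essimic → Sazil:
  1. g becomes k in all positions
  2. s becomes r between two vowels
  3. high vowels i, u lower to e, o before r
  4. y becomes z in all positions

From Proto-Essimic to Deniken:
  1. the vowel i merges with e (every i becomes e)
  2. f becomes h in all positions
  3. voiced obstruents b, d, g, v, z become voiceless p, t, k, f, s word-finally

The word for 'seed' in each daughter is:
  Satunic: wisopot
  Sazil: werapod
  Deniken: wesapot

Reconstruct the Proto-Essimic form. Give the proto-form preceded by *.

Position 7: Satunic has t, Sazil has d, Deniken has t. Sazil preserves d here (none of its changes turn any other segment into d), so the proto-segment is *d.
Position 3: Satunic has s, Sazil has r, Deniken has s. Taking the neighbouring segments as reconstructed: Satunic s can only go back to *s; Sazil r could go back to *s or *r; Deniken s can only go back to *s — the one source consistent with every daughter is *s.
Position 2: Satunic has i, Sazil has e, Deniken has e. Satunic preserves i here (none of its changes turn any other segment into i), so the proto-segment is *i.
This points to *wisapod. Verify forward in each daughter:
Satunic: start from *wisapod.
  rule 1 (unconditioned shift): wisapod → wisapot
  rule 2 (vowel merger): wisapot → wisopot
  rule 3: no change — wisopot
  ⇒ Satunic wisopot
Sazil: *wisapod
  wisapod (rule 1 does not apply)
  wisapod → wirapod   [rhotacism]
  wirapod → werapod   [pre-rhotic lowering]
  werapod (rule 4 does not apply)
  giving Sazil werapod.
Deniken: *wisapod
  wisapod → wesapod   [vowel merger]
  wesapod (rule 2 does not apply)
  wesapod → wesapot   [final devoicing]
  giving Deniken wesapot.
Only *wisapod yields all of Satunic wisopot, Sazil werapod, Deniken wesapot.

*wisapod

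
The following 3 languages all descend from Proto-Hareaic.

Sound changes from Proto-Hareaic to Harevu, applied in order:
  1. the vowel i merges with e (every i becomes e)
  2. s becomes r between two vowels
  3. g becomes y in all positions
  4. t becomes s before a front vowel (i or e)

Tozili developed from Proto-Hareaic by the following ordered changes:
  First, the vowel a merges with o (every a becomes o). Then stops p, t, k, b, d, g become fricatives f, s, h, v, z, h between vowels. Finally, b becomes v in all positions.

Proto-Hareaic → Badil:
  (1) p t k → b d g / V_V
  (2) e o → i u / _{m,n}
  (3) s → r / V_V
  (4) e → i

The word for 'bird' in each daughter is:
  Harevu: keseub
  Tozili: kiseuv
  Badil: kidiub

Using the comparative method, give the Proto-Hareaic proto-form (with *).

*kiteub

Position 6: Harevu has b, Tozili has v, Badil has b. Harevu preserves b here (none of its changes turn any other segment into b), so the proto-segment is *b.
Position 2: Harevu has e, Tozili has i, Badil has i. Tozili preserves i here (none of its changes turn any other segment into i), so the proto-segment is *i.
Position 3: Harevu has s, Tozili has s, Badil has d. Taking the neighbouring segments as reconstructed: Harevu s can only go back to *t; Tozili s could go back to *t or *s; Badil d could go back to *t or *d — the one source consistent with every daughter is *t.
This points to *kiteub. Verify forward in each daughter:
Harevu: start from *kiteub.
  rule 1 (vowel merger): kiteub → keteub
  rule 2: no change — keteub
  rule 3: no change — keteub
  rule 4 (palatalisation): keteub → keseub
  ⇒ Harevu keseub
Tozili: *kiteub
  kiteub (rule 1 does not apply)
  kiteub → kiseub   [intervocalic lenition]
  kiseub → kiseuv   [unconditioned shift]
  giving Tozili kiseuv.
Badil: start from *kiteub.
  rule 1 (intervocalic voicing): kiteub → kideub
  rule 2: no change — kideub
  rule 3: no change — kideub
  rule 4 (vowel merger): kideub → kidiub
  ⇒ Badil kidiub
No other proto-form is consistent with every reflex, so the reconstruction is *kiteub.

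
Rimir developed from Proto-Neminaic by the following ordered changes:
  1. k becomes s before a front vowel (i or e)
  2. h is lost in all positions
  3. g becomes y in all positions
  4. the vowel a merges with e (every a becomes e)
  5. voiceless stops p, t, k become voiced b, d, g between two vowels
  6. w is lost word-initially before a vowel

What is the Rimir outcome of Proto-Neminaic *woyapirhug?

Rimir: *woyapirhug
  woyapirhug (rule 1 does not apply)
  woyapirhug → woyapirug   [h-loss]
  woyapirug → woyapiruy   [unconditioned shift]
  woyapiruy → woyepiruy   [vowel merger]
  woyepiruy → woyebiruy   [intervocalic voicing]
  woyebiruy → oyebiruy   [glide loss]
  giving Rimir oyebiruy.

oyebiruy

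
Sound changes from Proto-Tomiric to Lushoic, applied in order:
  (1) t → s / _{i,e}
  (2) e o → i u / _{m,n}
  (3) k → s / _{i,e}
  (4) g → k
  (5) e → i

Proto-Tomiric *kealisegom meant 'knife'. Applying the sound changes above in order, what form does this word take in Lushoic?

Lushoic: start from *kealisegom.
  rule 1: no change — kealisegom
  rule 2 (pre-nasal raising): kealisegom → kealisegum
  rule 3 (palatalisation): kealisegum → sealisegum
  rule 4 (unconditioned shift): sealisegum → sealisekum
  rule 5 (vowel merger): sealisekum → sialisikum
  ⇒ Lushoic sialisikum

sialisikum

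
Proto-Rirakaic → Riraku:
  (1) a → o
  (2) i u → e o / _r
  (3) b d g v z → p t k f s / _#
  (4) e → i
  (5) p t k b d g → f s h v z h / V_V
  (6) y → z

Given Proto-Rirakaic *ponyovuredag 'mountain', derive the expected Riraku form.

ponzovorizok

Riraku: *ponyovuredag > ponyovuredog > ponyovoredog > ponyovoredok > ponyovoridok > ponyovorizok > ponzovorizok  (by vowel merger, pre-rhotic lowering, final devoicing, vowel merger, intervocalic lenition, unconditioned shift)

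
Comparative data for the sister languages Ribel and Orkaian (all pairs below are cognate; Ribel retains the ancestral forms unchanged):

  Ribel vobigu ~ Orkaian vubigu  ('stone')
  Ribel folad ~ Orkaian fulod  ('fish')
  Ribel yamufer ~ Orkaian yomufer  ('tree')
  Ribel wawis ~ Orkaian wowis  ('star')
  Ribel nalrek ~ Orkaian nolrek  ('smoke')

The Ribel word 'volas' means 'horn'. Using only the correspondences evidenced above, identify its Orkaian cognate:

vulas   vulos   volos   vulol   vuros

vulos

folad ~ fulod — Ribel o corresponds to Orkaian u after a consonant, before a consonant other than r, m, n, p, b, f, v.
folad ~ fulod, wawis ~ wowis — Ribel a corresponds to Orkaian o after a consonant, before a consonant other than r, m, n, p, b, f, v.
Applying these to Ribel 'volas':
  volas → vulas   (o→u after a consonant, before a consonant other than r, m, n, p, b, f, v)
  vulas → vulos   (a→o after a consonant, before a consonant other than r, m, n, p, b, f, v)
So the Orkaian cognate is 'vulos'.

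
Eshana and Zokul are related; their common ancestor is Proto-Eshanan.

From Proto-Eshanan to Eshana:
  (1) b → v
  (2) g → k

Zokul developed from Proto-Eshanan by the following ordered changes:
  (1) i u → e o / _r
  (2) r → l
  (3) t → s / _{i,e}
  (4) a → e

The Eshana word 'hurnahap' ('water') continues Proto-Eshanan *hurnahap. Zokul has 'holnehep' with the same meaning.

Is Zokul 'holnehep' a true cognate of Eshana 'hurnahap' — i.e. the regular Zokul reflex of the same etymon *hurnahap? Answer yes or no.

yes

Derive the expected Zokul reflex of *hurnahap:
Zokul: start from *hurnahap.
  rule 1 (pre-rhotic lowering): hurnahap → hornahap
  rule 2 (unconditioned shift): hornahap → holnahap
  rule 3: no change — holnahap
  rule 4 (vowel merger): holnahap → holnehep
  ⇒ Zokul holnehep
Zokul 'holnehep' matches the regular reflex exactly, so the pair is cognate.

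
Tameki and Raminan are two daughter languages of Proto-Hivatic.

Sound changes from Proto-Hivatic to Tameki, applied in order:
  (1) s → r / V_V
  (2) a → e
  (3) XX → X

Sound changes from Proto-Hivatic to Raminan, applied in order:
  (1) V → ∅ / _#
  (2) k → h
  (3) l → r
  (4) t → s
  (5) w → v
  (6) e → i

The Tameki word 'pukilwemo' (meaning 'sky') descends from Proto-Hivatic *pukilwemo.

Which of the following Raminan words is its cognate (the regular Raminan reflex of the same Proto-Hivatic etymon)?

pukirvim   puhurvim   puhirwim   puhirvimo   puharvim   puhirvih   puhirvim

puhirvim

Raminan: *pukilwemo > pukilwem > puhilwem > puhirwem > puhirvem > puhirvim  (by apocope, unconditioned shift, unconditioned shift, unconditioned shift, vowel merger)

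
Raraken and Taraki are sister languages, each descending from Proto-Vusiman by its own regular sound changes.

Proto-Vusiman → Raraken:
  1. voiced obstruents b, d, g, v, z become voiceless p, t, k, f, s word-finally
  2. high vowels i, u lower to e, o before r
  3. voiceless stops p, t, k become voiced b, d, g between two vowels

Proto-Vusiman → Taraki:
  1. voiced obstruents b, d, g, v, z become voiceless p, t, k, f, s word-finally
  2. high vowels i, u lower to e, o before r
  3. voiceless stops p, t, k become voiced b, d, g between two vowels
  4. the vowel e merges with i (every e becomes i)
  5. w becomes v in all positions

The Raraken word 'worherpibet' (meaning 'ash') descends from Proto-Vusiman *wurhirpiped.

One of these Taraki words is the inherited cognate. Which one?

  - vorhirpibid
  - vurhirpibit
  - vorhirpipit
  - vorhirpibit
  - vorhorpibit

Taraki: *wurhirpiped
  wurhirpiped → wurhirpipet   [final devoicing]
  wurhirpipet → worherpipet   [pre-rhotic lowering]
  worherpipet → worherpibet   [intervocalic voicing]
  worherpibet → worhirpibit   [vowel merger]
  worhirpibit → vorhirpibit   [unconditioned shift]
  giving Taraki vorhirpibit.

vorhirpibit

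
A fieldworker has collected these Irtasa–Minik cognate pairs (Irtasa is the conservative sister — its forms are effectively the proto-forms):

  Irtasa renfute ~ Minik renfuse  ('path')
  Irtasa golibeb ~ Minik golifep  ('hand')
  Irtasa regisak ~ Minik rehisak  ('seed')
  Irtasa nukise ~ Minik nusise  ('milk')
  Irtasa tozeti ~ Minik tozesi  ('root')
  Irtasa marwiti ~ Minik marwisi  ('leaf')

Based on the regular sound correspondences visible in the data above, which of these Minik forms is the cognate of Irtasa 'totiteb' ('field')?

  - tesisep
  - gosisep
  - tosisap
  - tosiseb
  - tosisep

tosisep

tozeti ~ tozesi, marwiti ~ marwisi — Irtasa t corresponds to Minik s between vowels (before a front vowel).
renfute ~ renfuse — Irtasa t corresponds to Minik s between vowels (before a front vowel).
golibeb ~ golifep — Irtasa b corresponds to Minik p word-finally.
Applying these to Irtasa 'totiteb':
  totiteb → tositeb   (t→s between vowels (before a front vowel))
  tositeb → tosiseb   (t→s between vowels (before a front vowel))
  tosiseb → tosisep   (b→p word-finally)
So the Minik cognate is 'tosisep'.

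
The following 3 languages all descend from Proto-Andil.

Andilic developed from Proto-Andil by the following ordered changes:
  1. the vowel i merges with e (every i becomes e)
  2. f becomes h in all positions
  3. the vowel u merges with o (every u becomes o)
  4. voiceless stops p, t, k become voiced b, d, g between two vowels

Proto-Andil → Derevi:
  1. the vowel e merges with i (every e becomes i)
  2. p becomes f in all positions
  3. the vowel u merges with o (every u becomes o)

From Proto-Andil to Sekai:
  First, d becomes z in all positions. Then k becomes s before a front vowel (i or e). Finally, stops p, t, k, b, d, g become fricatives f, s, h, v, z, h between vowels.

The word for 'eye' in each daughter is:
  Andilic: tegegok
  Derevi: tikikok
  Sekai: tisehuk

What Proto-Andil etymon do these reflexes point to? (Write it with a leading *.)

*tikekuk

Position 4: Andilic has e, Derevi has i, Sekai has e. Sekai preserves e here (none of its changes turn any other segment into e), so the proto-segment is *e.
Position 2: Andilic has e, Derevi has i, Sekai has i. Sekai preserves i here (none of its changes turn any other segment into i), so the proto-segment is *i.
Position 3: Andilic has g, Derevi has k, Sekai has s. Derevi preserves k here (none of its changes turn any other segment into k), so the proto-segment is *k.
This points to *tikekuk. Verify forward in each daughter:
Andilic: *tikekuk > tekekuk > tekekok > tegegok  (by vowel merger, vowel merger, intervocalic voicing)
Derevi: start from *tikekuk.
  rule 1 (vowel merger): tikekuk → tikikuk
  rule 2: no change — tikikuk
  rule 3 (vowel merger): tikikuk → tikikok
  ⇒ Derevi tikikok
Sekai: *tikekuk
  tikekuk (rule 1 does not apply)
  tikekuk → tisekuk   [palatalisation]
  tisekuk → tisehuk   [intervocalic lenition]
  giving Sekai tisehuk.
*tikekuk is the unique common source.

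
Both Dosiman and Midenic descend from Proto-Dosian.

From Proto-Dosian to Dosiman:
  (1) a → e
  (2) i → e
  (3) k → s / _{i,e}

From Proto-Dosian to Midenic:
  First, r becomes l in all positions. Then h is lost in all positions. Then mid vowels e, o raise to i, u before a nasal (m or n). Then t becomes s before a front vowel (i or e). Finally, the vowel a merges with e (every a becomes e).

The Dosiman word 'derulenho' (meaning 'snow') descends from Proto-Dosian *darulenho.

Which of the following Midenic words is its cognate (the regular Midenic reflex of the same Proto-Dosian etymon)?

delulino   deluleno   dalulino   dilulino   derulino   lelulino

delulino

Midenic: start from *darulenho.
  rule 1 (unconditioned shift): darulenho → dalulenho
  rule 2 (h-loss): dalulenho → daluleno
  rule 3 (pre-nasal raising): daluleno → dalulino
  rule 4: no change — dalulino
  rule 5 (vowel merger): dalulino → delulino
  ⇒ Midenic delulino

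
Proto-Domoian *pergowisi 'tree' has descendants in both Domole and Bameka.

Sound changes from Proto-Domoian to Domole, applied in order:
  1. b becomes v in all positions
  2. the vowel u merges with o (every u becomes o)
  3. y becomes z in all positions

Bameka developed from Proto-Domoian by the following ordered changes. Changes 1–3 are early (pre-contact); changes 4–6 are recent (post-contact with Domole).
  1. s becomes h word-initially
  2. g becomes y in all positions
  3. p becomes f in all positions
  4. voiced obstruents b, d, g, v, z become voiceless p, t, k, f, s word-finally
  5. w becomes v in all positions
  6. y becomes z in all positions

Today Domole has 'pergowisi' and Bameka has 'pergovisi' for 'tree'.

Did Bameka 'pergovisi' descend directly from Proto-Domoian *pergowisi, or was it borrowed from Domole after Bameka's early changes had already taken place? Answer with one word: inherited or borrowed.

borrowed

If inherited, *pergowisi would pass through all of Bameka's changes:
Bameka: *pergowisi > peryowisi > feryowisi > feryovisi > ferzovisi  (by unconditioned shift, unconditioned shift, unconditioned shift, unconditioned shift)
If borrowed from Domole 'pergowisi' after the early changes, it would undergo only the recent ones:
  rule 4 (final devoicing): no change (pergowisi)
  rule 5 (unconditioned shift): pergowisi → pergovisi
  rule 6 (unconditioned shift): no change (pergovisi)
  ⇒ as a loan: pergovisi
Bameka 'pergovisi' matches the loan outcome 'pergovisi', not the inherited 'ferzovisi' — it skipped the early Bameka changes, so it was borrowed from Domole.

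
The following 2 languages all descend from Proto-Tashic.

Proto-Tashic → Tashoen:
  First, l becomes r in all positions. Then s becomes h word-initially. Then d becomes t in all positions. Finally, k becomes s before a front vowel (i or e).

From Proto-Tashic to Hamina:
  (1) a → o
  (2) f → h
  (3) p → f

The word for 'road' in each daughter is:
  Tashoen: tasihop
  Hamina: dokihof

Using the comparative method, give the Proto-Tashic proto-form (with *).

Position 2: Tashoen has a, Hamina has o. Tashoen preserves a here (none of its changes turn any other segment into a), so the proto-segment is *a.
Position 3: Tashoen has s, Hamina has k. Hamina preserves k here (none of its changes turn any other segment into k), so the proto-segment is *k.
Position 7: Tashoen has p, Hamina has f. Tashoen preserves p here (none of its changes turn any other segment into p), so the proto-segment is *p.
This points to *dakihop. Verify forward in each daughter:
Tashoen: *dakihop
  dakihop (rule 1 does not apply)
  dakihop (rule 2 does not apply)
  dakihop → takihop   [unconditioned shift]
  takihop → tasihop   [palatalisation]
  giving Tashoen tasihop.
Hamina: *dakihop > dokihop > dokihof  (by vowel merger, unconditioned shift)
No other proto-form is consistent with every reflex, so the reconstruction is *dakihop.

*dakihop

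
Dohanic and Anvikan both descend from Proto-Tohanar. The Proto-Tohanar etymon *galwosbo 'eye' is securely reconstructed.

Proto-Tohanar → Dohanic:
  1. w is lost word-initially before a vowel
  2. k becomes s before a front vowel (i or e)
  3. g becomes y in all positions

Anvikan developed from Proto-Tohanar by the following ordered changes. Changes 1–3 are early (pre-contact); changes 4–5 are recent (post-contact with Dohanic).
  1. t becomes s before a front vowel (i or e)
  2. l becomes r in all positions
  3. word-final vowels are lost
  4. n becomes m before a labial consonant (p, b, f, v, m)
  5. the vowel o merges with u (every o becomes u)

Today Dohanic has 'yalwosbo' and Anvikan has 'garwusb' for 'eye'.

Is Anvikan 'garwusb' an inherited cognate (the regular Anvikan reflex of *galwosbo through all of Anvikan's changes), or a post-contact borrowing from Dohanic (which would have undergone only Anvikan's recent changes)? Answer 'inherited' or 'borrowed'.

If inherited, *galwosbo would pass through all of Anvikan's changes:
Anvikan: *galwosbo
  galwosbo (rule 1 does not apply)
  galwosbo → garwosbo   [unconditioned shift]
  garwosbo → garwosb   [apocope]
  garwosb (rule 4 does not apply)
  garwosb → garwusb   [vowel merger]
  giving Anvikan garwusb.
If borrowed from Dohanic 'yalwosbo' after the early changes, it would undergo only the recent ones:
  rule 4 (nasal place assimilation): no change (yalwosbo)
  rule 5 (vowel merger): yalwosbo → yalwusbu
  ⇒ as a loan: yalwusbu
Anvikan 'garwusb' matches the inherited outcome exactly, so it is an inherited cognate, not a loan.

inherited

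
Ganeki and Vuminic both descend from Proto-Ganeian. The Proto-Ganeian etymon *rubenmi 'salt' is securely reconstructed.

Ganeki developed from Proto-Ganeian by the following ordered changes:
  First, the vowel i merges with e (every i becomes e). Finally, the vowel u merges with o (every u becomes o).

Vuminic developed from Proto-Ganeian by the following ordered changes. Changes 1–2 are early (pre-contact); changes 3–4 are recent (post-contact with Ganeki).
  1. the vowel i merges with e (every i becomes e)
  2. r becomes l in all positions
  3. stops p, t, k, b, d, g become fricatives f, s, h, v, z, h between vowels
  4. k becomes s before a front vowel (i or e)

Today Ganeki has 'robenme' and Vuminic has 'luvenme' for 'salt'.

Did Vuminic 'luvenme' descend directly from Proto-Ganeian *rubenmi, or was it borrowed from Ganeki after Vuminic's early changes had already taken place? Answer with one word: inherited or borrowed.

If inherited, *rubenmi would pass through all of Vuminic's changes:
Vuminic: start from *rubenmi.
  rule 1 (vowel merger): rubenmi → rubenme
  rule 2 (unconditioned shift): rubenme → lubenme
  rule 3 (intervocalic lenition): lubenme → luvenme
  rule 4: no change — luvenme
  ⇒ Vuminic luvenme
If borrowed from Ganeki 'robenme' after the early changes, it would undergo only the recent ones:
  rule 3 (intervocalic lenition): robenme → rovenme
  rule 4 (palatalisation): no change (rovenme)
  ⇒ as a loan: rovenme
Vuminic 'luvenme' matches the inherited outcome exactly, so it is an inherited cognate, not a loan.

inherited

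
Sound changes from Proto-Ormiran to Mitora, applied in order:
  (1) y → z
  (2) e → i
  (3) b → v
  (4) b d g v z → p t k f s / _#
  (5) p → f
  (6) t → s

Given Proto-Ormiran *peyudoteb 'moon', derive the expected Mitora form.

Mitora: *peyudoteb
  peyudoteb → pezudoteb   [unconditioned shift]
  pezudoteb → pizudotib   [vowel merger]
  pizudotib → pizudotiv   [unconditioned shift]
  pizudotiv → pizudotif   [final devoicing]
  pizudotif → fizudotif   [unconditioned shift]
  fizudotif → fizudosif   [unconditioned shift]
  giving Mitora fizudosif.

fizudosif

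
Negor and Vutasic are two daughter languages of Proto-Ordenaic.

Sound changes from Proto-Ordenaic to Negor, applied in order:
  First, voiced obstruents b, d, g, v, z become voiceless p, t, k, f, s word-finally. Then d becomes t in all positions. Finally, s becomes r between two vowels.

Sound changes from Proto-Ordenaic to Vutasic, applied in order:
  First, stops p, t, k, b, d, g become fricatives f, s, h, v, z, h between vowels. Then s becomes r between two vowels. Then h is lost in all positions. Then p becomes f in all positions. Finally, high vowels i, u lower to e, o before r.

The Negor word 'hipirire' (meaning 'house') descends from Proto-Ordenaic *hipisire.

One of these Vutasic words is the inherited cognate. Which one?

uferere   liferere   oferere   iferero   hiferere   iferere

Vutasic: *hipisire
  hipisire → hifisire   [intervocalic lenition]
  hifisire → hifirire   [rhotacism]
  hifirire → ifirire   [h-loss]
  ifirire (rule 4 does not apply)
  ifirire → iferere   [pre-rhotic lowering]
  giving Vutasic iferere.
Only 'iferere' matches the regular Vutasic development of *hipisire.

iferere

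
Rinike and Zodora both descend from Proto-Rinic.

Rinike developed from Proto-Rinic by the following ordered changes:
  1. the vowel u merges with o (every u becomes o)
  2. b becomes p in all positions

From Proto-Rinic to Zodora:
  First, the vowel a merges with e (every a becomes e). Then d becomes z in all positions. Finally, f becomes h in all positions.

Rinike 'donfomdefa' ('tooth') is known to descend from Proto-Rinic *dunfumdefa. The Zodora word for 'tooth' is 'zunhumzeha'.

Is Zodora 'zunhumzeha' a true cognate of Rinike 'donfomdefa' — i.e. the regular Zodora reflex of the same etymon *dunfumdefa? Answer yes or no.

Derive the expected Zodora reflex of *dunfumdefa:
Zodora: *dunfumdefa > dunfumdefe > zunfumzefe > zunhumzehe  (by vowel merger, unconditioned shift, unconditioned shift)
The regular Zodora reflex would be 'zunhumzehe', but the attested form is 'zunhumzeha'. The correspondence is irregular, so they are not cognates (the Zodora form has a different source).

no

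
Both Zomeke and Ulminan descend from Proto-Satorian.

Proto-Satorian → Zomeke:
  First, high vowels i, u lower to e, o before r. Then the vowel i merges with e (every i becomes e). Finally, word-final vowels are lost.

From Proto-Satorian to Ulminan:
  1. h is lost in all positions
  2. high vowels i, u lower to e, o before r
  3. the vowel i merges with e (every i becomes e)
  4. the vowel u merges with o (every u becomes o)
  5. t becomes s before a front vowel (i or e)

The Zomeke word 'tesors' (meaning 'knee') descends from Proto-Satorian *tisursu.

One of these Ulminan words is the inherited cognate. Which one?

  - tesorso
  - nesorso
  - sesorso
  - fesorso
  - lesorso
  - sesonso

Ulminan: *tisursu > tisorsu > tesorsu > tesorso > sesorso  (by pre-rhotic lowering, vowel merger, vowel merger, palatalisation)

sesorso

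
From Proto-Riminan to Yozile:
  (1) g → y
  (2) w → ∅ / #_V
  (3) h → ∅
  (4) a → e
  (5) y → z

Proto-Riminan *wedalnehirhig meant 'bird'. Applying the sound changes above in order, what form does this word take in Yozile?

Yozile: start from *wedalnehirhig.
  rule 1 (unconditioned shift): wedalnehirhig → wedalnehirhiy
  rule 2 (glide loss): wedalnehirhiy → edalnehirhiy
  rule 3 (h-loss): edalnehirhiy → edalneiriy
  rule 4 (vowel merger): edalneiriy → edelneiriy
  rule 5 (unconditioned shift): edelneiriy → edelneiriz
  ⇒ Yozile edelneiriz

edelneiriz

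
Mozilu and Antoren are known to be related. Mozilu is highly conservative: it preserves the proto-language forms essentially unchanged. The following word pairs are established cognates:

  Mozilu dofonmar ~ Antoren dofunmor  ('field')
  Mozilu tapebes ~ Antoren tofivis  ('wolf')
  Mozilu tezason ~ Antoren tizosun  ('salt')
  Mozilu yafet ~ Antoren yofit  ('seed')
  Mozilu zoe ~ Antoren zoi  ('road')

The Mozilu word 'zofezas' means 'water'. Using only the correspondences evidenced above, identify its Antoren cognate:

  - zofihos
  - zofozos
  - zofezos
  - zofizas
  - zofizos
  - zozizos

zofizos

tapebes ~ tofivis, tezason ~ tizosun — Mozilu e corresponds to Antoren i after a consonant, before a consonant other than r, m, n, p, b, f, v.
tezason ~ tizosun — Mozilu a corresponds to Antoren o after a consonant, before a consonant other than r, m, n, p, b, f, v.
Applying these to Mozilu 'zofezas':
  zofezas → zofizas   (e→i after a consonant, before a consonant other than r, m, n, p, b, f, v)
  zofizas → zofizos   (a→o after a consonant, before a consonant other than r, m, n, p, b, f, v)
So the Antoren cognate is 'zofizos'.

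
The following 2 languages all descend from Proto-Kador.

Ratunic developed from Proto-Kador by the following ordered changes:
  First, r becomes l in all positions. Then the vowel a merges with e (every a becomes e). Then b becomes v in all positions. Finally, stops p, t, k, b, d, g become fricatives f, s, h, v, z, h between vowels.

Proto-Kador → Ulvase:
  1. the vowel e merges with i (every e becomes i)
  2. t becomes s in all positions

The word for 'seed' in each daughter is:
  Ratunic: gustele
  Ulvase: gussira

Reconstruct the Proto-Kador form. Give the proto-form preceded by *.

*gustera

Position 6: Ratunic has l, Ulvase has r. Ulvase preserves r here (none of its changes turn any other segment into r), so the proto-segment is *r.
Position 4: Ratunic has t, Ulvase has s. Ratunic preserves t here (none of its changes turn any other segment into t), so the proto-segment is *t.
Position 7: Ratunic has e, Ulvase has a. Ulvase preserves a here (none of its changes turn any other segment into a), so the proto-segment is *a.
This points to *gustera. Verify forward in each daughter:
Ratunic: *gustera > gustela > gustele  (by unconditioned shift, vowel merger)
Ulvase: *gustera
  gustera → gustira   [vowel merger]
  gustira → gussira   [unconditioned shift]
  giving Ulvase gussira.
No other proto-form is consistent with every reflex, so the reconstruction is *gustera.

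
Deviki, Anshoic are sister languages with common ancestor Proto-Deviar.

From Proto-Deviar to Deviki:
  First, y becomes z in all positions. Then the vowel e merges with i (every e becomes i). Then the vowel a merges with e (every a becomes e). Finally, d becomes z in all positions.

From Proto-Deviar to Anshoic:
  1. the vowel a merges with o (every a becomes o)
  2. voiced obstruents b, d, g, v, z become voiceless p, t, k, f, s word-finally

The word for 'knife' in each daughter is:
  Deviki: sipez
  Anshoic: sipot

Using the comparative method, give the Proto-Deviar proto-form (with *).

*sipad

Position 4: Deviki has e, Anshoic has o. In Deviki, e can only continue *a, so the proto-segment is *a.
Position 5: Deviki has z, Anshoic has t. Taking the neighbouring segments as reconstructed: Deviki z could go back to *d or *z or *y; Anshoic t could go back to *t or *d — the one source consistent with every daughter is *d.
Continuing position by position gives *sipad; check it forward:
Deviki: start from *sipad.
  rule 1: no change — sipad
  rule 2: no change — sipad
  rule 3 (vowel merger): sipad → siped
  rule 4 (unconditioned shift): siped → sipez
  ⇒ Deviki sipez
Anshoic: *sipad
  sipad → sipod   [vowel merger]
  sipod → sipot   [final devoicing]
  giving Anshoic sipot.
No other proto-form is consistent with every reflex, so the reconstruction is *sipad.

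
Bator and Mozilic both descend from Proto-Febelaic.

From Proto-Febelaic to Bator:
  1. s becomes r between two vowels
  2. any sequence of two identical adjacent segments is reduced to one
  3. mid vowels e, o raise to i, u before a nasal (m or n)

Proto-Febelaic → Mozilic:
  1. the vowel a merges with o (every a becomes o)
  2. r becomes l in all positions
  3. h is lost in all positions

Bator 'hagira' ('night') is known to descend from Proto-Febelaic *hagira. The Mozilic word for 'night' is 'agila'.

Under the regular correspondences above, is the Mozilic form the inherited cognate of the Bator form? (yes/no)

no

Derive the expected Mozilic reflex of *hagira:
Mozilic: *hagira > hogiro > hogilo > ogilo  (by vowel merger, unconditioned shift, h-loss)
The regular Mozilic reflex would be 'ogilo', but the attested form is 'agila'. The correspondence is irregular, so they are not cognates (the Mozilic form has a different source).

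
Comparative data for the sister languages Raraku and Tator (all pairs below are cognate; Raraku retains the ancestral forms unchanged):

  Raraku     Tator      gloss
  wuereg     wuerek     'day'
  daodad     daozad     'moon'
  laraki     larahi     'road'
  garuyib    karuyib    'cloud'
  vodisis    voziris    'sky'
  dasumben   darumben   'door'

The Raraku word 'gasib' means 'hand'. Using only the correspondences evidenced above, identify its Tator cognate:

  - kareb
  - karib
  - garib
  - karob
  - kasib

garuyib ~ karuyib — Raraku g corresponds to Tator k word-initially before a back vowel.
vodisis ~ voziris — Raraku s corresponds to Tator r between vowels (before a front vowel).
Applying these to Raraku 'gasib':
  gasib → kasib   (g→k word-initially before a back vowel)
  kasib → karib   (s→r between vowels (before a front vowel))
So the Tator cognate is 'karib'.

karib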